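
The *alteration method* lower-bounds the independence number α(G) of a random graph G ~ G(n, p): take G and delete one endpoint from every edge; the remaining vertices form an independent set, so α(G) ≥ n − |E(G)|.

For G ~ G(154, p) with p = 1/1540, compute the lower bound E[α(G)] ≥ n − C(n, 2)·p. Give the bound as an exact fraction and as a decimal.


E[|E(G)|] = C(154, 2)·p = 11781 · (1/1540) = 153/20.
E[α(G)] ≥ n − E[|E(G)|] = 154 − 153/20 = 2927/20.
Numerically: ≈ 146.350.
(This is only a lower bound; the true E[α(G)] may be larger.)

E[α(G)] ≥ 2927/20 ≈ 146.350.


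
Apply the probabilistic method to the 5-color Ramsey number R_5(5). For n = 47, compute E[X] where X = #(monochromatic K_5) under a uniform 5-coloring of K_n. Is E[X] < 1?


E[X] = C(47, 5) · 5^{1 − 10} = 1533939 · 5^{−9} = 1533939/1953125.
As a reduced fraction: E[X] = 1533939/1953125 ≈ 0.785377.
Is E[X] < 1? YES.
Since E[X] < 1, there exists a 5-coloring of K_{47} with no monochromatic K_5; hence R_5(5) > 47.

E[X] = 1533939/1953125 ≈ 0.785377; E[X] < 1, so R_5(5) > 47.


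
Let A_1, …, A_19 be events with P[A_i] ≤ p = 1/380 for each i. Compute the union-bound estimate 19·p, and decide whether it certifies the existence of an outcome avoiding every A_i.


Union bound: P[∪_{i=1}^{19} A_i] ≤ Σ_i P[A_i] ≤ 19·p = 19·(1/380) = 1/20.
Numerically: 1/20 ≈ 0.050.
Is 1/20 < 1? YES.
Since P[∪ A_i] ≤ 1/20 < 1, the complement has P[∩ A_i^c] ≥ 1 − 1/20 = 19/20 > 0, so some outcome avoids every A_i.

19·p = 1/20 ≈ 0.050; existence CERTIFIED by the union bound.


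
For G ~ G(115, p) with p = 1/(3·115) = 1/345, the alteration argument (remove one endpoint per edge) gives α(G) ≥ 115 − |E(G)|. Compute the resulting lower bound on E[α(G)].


E[|E(G)|] = C(115, 2)·p = 6555 · (1/345) = 19.
E[α(G)] ≥ n − E[|E(G)|] = 115 − 19 = 96.
Numerically: ≈ 96.000000.
(This is only a lower bound; the true E[α(G)] may be larger.)

E[α(G)] ≥ 96 ≈ 96.000000.


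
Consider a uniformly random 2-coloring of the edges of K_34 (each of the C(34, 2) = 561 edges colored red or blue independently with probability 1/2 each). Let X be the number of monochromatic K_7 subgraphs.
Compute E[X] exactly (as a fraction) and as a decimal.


Let X = Σ_S X_S over the C(34, 7) = 5379616 subsets S of size 7, where X_S = 1 if the K_7 on S is monochromatic.
For a fixed S, the K_7 on S has C(7, 2) = 21 edges. P[all 21 edges red] = (1/2)^21, and likewise for blue, so P[monochromatic] = 2·(1/2)^21 = 2^{1 − 21} = 1/1048576.
Summing: E[X] = C(34, 7) · 2^{1 − 21} = 5379616 · 1/1048576 = 168113/32768.
Numerically: E[X] ≈ 5.130402.

E[X] = C(34,7)·2^(1−C(7,2)) = 168113/32768 ≈ 5.130402.


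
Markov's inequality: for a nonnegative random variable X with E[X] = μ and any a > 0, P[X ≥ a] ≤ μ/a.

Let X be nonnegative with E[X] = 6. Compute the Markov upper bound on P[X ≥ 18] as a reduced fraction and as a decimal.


μ = E[X] = 6, a = 18.
Markov: P[X ≥ 18] ≤ μ/a = (6)/18 = 1/3.
Numerically: ≈ 0.333333.
(Since a = 18 > μ = 6.000000, the bound 1/3 is < 1 and informative.)

P[X ≥ 18] ≤ 1/3 ≈ 0.333333.


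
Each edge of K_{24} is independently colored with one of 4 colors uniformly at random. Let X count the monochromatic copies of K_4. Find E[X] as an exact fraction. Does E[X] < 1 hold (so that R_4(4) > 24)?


E[X] = C(24, 4) · 4^{1 − 6} = 10626 · 4^{−5} = 10626/1024.
As a reduced fraction: E[X] = 5313/512 ≈ 10.3770.
Is E[X] < 1? NO.
Since E[X] ≥ 1, the first-moment bound is inconclusive at n = 24; it does NOT by itself certify R_4(4) > 24.

E[X] = 5313/512 ≈ 10.3770; E[X] ≥ 1; first-moment method inconclusive here.


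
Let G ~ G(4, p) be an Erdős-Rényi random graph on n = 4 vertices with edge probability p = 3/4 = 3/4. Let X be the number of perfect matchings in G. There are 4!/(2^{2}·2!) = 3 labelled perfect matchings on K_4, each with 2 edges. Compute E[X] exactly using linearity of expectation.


K_4 has 4!/(2^{2}·2!) = 3 labelled perfect matchings.
For each such perfect matching H, let X_H = 1 if all 2 edges of H are present in G. Then P[X_H = 1] = p^{2} = (3/4)^{2} = 9/16.
By linearity: E[X] = Σ_H E[X_H] = 3 · p^{2} = 3 · 9/16 = 27/16.
Numerically: E[X] ≈ 1.6875.

E[X] = 3 · (3/4)^{2} = 27/16 ≈ 1.6875.


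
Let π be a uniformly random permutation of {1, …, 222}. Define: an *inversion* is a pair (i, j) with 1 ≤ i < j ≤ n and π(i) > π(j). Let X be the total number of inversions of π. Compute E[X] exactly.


Write X = Σ X_I over the C(222, 2) = 24531 pairs i < j, with X_I the indicator of one inversion.
There are 24531 indicators.
For each fixed pair i < j, the values π(i) and π(j) are two distinct elements of {1, …, 222} in uniformly random order; by symmetry P[π(i) > π(j)] = 1/2.
By linearity: E[X] = 24531 · (1/2) = C(222, 2) · (1/2) = 24531/2 = 24531/2 ≈ 12265.500.

E[X] = 24531/2 = 12265.500.


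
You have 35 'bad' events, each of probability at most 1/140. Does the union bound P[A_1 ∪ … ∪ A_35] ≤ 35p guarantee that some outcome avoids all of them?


Union bound: P[∪_{i=1}^{35} A_i] ≤ Σ_i P[A_i] ≤ 35·p = 35·(1/140) = 1/4.
Numerically: 1/4 ≈ 0.250.
Is 1/4 < 1? YES.
Since P[∪ A_i] ≤ 1/4 < 1, the complement has P[∩ A_i^c] ≥ 1 − 1/4 = 3/4 > 0, so some outcome avoids every A_i.

35·p = 1/4 ≈ 0.250; existence CERTIFIED by the union bound.


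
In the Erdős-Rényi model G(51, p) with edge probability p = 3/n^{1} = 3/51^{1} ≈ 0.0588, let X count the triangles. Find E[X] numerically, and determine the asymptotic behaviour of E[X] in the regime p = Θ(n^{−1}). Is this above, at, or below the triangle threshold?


Number of potential triangles: C(51, 3) = 20825.
Each occurs with probability p³ ≈ (0.0588)³ ≈ 2.03542e-04.
By linearity: E[X] = C(51, 3)·p³ ≈ 20825 · 2.03542e-04 ≈ 4.239.
Here α = 1, so p = 3/n is exactly at the triangle threshold p ~ 1/n. Asymptotically E[X] → c³/6 = 3³/6 = 9/2 ≈ 4.500, a bounded constant. In this regime the triangle count is asymptotically Poisson(c³/6).

E[X] ≈ 4.239; in regime p = Θ(1/n^{1}) E[X] stays bounded (at the triangle threshold p ~ 1/n).


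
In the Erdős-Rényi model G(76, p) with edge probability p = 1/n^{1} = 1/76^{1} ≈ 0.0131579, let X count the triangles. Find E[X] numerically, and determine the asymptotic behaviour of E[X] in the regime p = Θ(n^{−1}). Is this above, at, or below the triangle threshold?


Number of potential triangles: C(76, 3) = 70300.
Each occurs with probability p³ ≈ (0.0131579)³ ≈ 2.27802887e-06.
By linearity: E[X] = C(76, 3)·p³ ≈ 70300 · 2.27802887e-06 ≈ 0.160145.
Here α = 1, so p = 1/n is exactly at the triangle threshold p ~ 1/n. Asymptotically E[X] → c³/6 = 1³/6 = 1/6 ≈ 0.166667, a bounded constant. In this regime the triangle count is asymptotically Poisson(c³/6).

E[X] ≈ 0.160145; in regime p = Θ(1/n^{1}) E[X] stays bounded (at the triangle threshold p ~ 1/n).


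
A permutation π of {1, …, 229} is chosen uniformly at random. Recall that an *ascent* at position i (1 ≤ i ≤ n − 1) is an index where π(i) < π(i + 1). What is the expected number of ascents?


Write X = Σ X_I over i = 1, …, 228, with X_I the indicator of one ascent.
There are 228 indicators.
For each fixed i, the pair (π(i), π(i+1)) is a uniformly random ordered pair of distinct values from {1, …, 229}; by symmetry P[π(i) < π(i+1)] = 1/2.
By linearity: E[X] = 228 · (1/2) = (229 − 1) · (1/2) = 114 ≈ 114.0000.

E[X] = 114 = 114.0000.


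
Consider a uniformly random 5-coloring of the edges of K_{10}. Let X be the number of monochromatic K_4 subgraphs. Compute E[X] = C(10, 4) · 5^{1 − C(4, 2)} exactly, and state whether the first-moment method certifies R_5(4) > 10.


E[X] = C(10, 4) · 5^{1 − 6} = 210 · 5^{−5} = 210/3125.
As a reduced fraction: E[X] = 42/625 ≈ 0.0672000.
Is E[X] < 1? YES.
Since E[X] < 1, there exists a 5-coloring of K_{10} with no monochromatic K_4; hence R_5(4) > 10.

E[X] = 42/625 ≈ 0.0672000; E[X] < 1, so R_5(4) > 10.


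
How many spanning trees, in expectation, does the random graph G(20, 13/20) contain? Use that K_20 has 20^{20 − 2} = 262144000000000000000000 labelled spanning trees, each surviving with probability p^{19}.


K_20 has 20^{20 − 2} = 262144000000000000000000 labelled spanning trees.
For each such spanning tree H, let X_H = 1 if all 19 edges of H are present in G. Then P[X_H = 1] = p^{19} = (13/20)^{19} = 1461920290375446110677/5242880000000000000000000.
Summing the indicators: E[X] = Σ_H E[X_H] = 262144000000000000000000 · p^{19} = 262144000000000000000000 · 1461920290375446110677/5242880000000000000000000 = 1461920290375446110677/20.
Numerically: E[X] ≈ 7.31e+19.

E[X] = 262144000000000000000000 · (13/20)^{19} = 1461920290375446110677/20 ≈ 7.31e+19.


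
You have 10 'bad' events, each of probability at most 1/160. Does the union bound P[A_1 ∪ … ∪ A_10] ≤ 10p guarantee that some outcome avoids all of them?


Union bound: P[∪_{i=1}^{10} A_i] ≤ Σ_i P[A_i] ≤ 10·p = 10·(1/160) = 1/16.
Numerically: 1/16 ≈ 0.062500.
Is 1/16 < 1? YES.
Since P[∪ A_i] ≤ 1/16 < 1, the complement has P[∩ A_i^c] ≥ 1 − 1/16 = 15/16 > 0, so some outcome avoids every A_i.

10·p = 1/16 ≈ 0.062500; existence CERTIFIED by the union bound.


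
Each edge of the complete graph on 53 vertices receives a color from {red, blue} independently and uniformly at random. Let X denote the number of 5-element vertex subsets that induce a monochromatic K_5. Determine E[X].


Let X = Σ_S X_S over the C(53, 5) = 2869685 subsets S of size 5, where X_S = 1 if the K_5 on S is monochromatic.
For a fixed S, the K_5 on S has C(5, 2) = 10 edges. P[all 10 edges red] = (1/2)^10, and likewise for blue, so P[monochromatic] = 2·(1/2)^10 = 2^{1 − 10} = 1/512.
Summing: E[X] = C(53, 5) · 2^{1 − 10} = 2869685 · 1/512 = 2869685/512.
Numerically: E[X] ≈ 5604.8535.

E[X] = C(53,5)·2^(1−C(5,2)) = 2869685/512 ≈ 5604.8535.


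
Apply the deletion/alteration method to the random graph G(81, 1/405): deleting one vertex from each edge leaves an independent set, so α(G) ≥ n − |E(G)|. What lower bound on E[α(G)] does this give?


E[|E(G)|] = C(81, 2)·p = 3240 · (1/405) = 8.
E[α(G)] ≥ n − E[|E(G)|] = 81 − 8 = 73.
Numerically: ≈ 73.000000.
(This is only a lower bound; the true E[α(G)] may be larger.)

E[α(G)] ≥ 73 ≈ 73.000000.


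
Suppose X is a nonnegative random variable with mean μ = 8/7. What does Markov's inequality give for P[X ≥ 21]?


μ = E[X] = 8/7, a = 21.
Markov: P[X ≥ 21] ≤ μ/a = (8/7)/21 = 8/147.
Numerically: ≈ 0.0544.
(Since a = 21 > μ = 1.1429, the bound 8/147 is < 1 and informative.)

P[X ≥ 21] ≤ 8/147 ≈ 0.0544.


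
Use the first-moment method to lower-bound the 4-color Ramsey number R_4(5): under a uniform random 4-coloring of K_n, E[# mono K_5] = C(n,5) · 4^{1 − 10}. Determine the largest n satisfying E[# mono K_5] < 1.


We need C(n, 5) · 4^{1 − 10} < 1, i.e. C(n, 5) < 4^{10 − 1} = 262144.
Check values of n near the boundary:
  n = 32: C(32, 5) = 201376; 201376 < 262144? YES
  n = 33: C(33, 5) = 237336; 237336 < 262144? YES
  n = 34: C(34, 5) = 278256; 278256 < 262144? NO
  n = 35: C(35, 5) = 324632; 324632 < 262144? NO
The largest n with C(n, 5) < 262144 is n = 33 (where E[X] = 29667/32768 ≈ 0.9054). Hence R_4(5) > 33, i.e. R_4(5) ≥ 34.

Largest n = 33; hence R_4(5) > 33.


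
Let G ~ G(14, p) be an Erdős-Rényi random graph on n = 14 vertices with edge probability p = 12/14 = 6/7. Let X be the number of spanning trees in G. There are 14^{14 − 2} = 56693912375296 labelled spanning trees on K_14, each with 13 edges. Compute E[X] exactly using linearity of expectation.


K_14 has 14^{14 − 2} = 56693912375296 labelled spanning trees.
For each such spanning tree H, let X_H = 1 if all 13 edges of H are present in G. Then P[X_H = 1] = p^{13} = (6/7)^{13} = 13060694016/96889010407.
By linearity: E[X] = Σ_H E[X_H] = 56693912375296 · p^{13} = 56693912375296 · 13060694016/96889010407 = 53496602689536/7.
Numerically: E[X] ≈ 7.6424e+12.

E[X] = 56693912375296 · (6/7)^{13} = 53496602689536/7 ≈ 7.6424e+12.


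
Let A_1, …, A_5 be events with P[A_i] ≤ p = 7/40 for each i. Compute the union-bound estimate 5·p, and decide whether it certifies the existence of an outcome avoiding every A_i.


Union bound: P[∪_{i=1}^{5} A_i] ≤ Σ_i P[A_i] ≤ 5·p = 5·(7/40) = 7/8.
Numerically: 7/8 ≈ 0.87500.
Is 7/8 < 1? YES.
Since P[∪ A_i] ≤ 7/8 < 1, the complement has P[∩ A_i^c] ≥ 1 − 7/8 = 1/8 > 0, so some outcome avoids every A_i.

5·p = 7/8 ≈ 0.87500; existence CERTIFIED by the union bound.


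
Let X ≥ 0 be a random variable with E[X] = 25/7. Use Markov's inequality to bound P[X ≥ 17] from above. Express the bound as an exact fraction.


μ = E[X] = 25/7, a = 17.
Markov: P[X ≥ 17] ≤ μ/a = (25/7)/17 = 25/119.
Numerically: ≈ 0.210084.
(Since a = 17 > μ = 3.571429, the bound 25/119 is < 1 and informative.)

P[X ≥ 17] ≤ 25/119 ≈ 0.210084.


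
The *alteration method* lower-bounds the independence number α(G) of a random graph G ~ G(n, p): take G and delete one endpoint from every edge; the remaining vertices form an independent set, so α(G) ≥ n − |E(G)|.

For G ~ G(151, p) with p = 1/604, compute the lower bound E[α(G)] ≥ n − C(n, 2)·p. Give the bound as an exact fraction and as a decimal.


E[|E(G)|] = C(151, 2)·p = 11325 · (1/604) = 75/4.
E[α(G)] ≥ n − E[|E(G)|] = 151 − 75/4 = 529/4.
Numerically: ≈ 132.250.
(This is only a lower bound; the true E[α(G)] may be larger.)

E[α(G)] ≥ 529/4 ≈ 132.250.


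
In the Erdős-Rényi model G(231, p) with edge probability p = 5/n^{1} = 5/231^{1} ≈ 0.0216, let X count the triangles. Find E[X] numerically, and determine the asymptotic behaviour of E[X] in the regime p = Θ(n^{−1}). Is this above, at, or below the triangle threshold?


Number of potential triangles: C(231, 3) = 2027795.
Each occurs with probability p³ ≈ (0.0216)³ ≈ 1.01408e-05.
By linearity: E[X] = C(231, 3)·p³ ≈ 2027795 · 1.01408e-05 ≈ 20.564.
Here α = 1, so p = 5/n is exactly at the triangle threshold p ~ 1/n. Asymptotically E[X] → c³/6 = 5³/6 = 125/6 ≈ 20.833, a bounded constant. In this regime the triangle count is asymptotically Poisson(c³/6).

E[X] ≈ 20.564; in regime p = Θ(1/n^{1}) E[X] stays bounded (at the triangle threshold p ~ 1/n).


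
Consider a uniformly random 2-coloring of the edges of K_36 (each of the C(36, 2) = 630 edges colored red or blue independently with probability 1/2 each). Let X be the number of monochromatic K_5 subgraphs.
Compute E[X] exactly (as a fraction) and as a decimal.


Let X = Σ_S X_S over the C(36, 5) = 376992 subsets S of size 5, where X_S = 1 if the K_5 on S is monochromatic.
For a fixed S, the K_5 on S has C(5, 2) = 10 edges. P[all 10 edges red] = (1/2)^10, and likewise for blue, so P[monochromatic] = 2·(1/2)^10 = 2^{1 − 10} = 1/512.
By linearity: E[X] = C(36, 5) · 2^{1 − 10} = 376992 · 1/512 = 11781/16.
Numerically: E[X] ≈ 736.3125.

E[X] = C(36,5)·2^(1−C(5,2)) = 11781/16 ≈ 736.3125.


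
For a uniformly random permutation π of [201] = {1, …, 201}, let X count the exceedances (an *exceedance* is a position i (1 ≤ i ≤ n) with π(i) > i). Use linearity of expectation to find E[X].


Write X = Σ_{i=1}^{201} X_i, where X_i = 1_{π(i) > i}.
For each fixed i, π(i) is uniform over {1, …, 201} (marginal of a uniform permutation), so P[π(i) > i] = (n − i)/n. Summing: Σ_{i=1}^{201} (n − i)/n = (0 + 1 + … + 200)/201 = 201(201 − 1)/(2·201) = (201 − 1)/2.
Hence E[X] = Σ_{i=1}^{201} (201 − i)/201 = 100 ≈ 100.00000.

E[X] = 100 = 100.00000.


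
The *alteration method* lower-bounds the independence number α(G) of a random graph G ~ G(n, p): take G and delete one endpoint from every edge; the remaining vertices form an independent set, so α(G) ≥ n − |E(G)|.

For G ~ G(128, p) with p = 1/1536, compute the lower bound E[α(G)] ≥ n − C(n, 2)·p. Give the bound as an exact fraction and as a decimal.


E[|E(G)|] = C(128, 2)·p = 8128 · (1/1536) = 127/24.
E[α(G)] ≥ n − E[|E(G)|] = 128 − 127/24 = 2945/24.
Numerically: ≈ 122.708333.
(This is only a lower bound; the true E[α(G)] may be larger.)

E[α(G)] ≥ 2945/24 ≈ 122.708333.


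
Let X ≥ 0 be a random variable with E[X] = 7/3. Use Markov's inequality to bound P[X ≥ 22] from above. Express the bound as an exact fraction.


μ = E[X] = 7/3, a = 22.
Markov: P[X ≥ 22] ≤ μ/a = (7/3)/22 = 7/66.
Numerically: ≈ 0.106.
(Since a = 22 > μ = 2.333, the bound 7/66 is < 1 and informative.)

P[X ≥ 22] ≤ 7/66 ≈ 0.106.


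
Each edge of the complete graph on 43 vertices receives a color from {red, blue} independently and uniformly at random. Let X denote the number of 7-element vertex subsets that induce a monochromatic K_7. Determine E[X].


Let X = Σ_S X_S over the C(43, 7) = 32224114 subsets S of size 7, where X_S = 1 if the K_7 on S is monochromatic.
For a fixed S, the K_7 on S has C(7, 2) = 21 edges. P[all 21 edges red] = (1/2)^21, and likewise for blue, so P[monochromatic] = 2·(1/2)^21 = 2^{1 − 21} = 1/1048576.
By linearity: E[X] = C(43, 7) · 2^{1 − 21} = 32224114 · 1/1048576 = 16112057/524288.
Numerically: E[X] ≈ 30.7313.

E[X] = C(43,7)·2^(1−C(7,2)) = 16112057/524288 ≈ 30.7313.


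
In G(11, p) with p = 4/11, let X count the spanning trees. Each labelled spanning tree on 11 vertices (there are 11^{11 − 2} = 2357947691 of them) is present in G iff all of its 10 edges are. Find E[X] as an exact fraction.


K_11 has 11^{11 − 2} = 2357947691 labelled spanning trees.
For each such spanning tree H, let X_H = 1 if all 10 edges of H are present in G. Then P[X_H = 1] = p^{10} = (4/11)^{10} = 1048576/25937424601.
Summing the indicators: E[X] = Σ_H E[X_H] = 2357947691 · p^{10} = 2357947691 · 1048576/25937424601 = 1048576/11.
Numerically: E[X] ≈ 95325.1.

E[X] = 2357947691 · (4/11)^{10} = 1048576/11 ≈ 95325.1.


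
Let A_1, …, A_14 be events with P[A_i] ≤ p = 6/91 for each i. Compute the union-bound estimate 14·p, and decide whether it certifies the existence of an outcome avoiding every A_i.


Union bound: P[∪_{i=1}^{14} A_i] ≤ Σ_i P[A_i] ≤ 14·p = 14·(6/91) = 12/13.
Numerically: 12/13 ≈ 0.923077.
Is 12/13 < 1? YES.
Since P[∪ A_i] ≤ 12/13 < 1, the complement has P[∩ A_i^c] ≥ 1 − 12/13 = 1/13 > 0, so some outcome avoids every A_i.

14·p = 12/13 ≈ 0.923077; existence CERTIFIED by the union bound.


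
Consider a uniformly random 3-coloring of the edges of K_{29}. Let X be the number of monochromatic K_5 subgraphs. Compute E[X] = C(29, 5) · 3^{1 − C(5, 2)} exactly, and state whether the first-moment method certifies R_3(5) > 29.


E[X] = C(29, 5) · 3^{1 − 10} = 118755 · 3^{−9} = 118755/19683.
As a reduced fraction: E[X] = 13195/2187 ≈ 6.0333791.
Is E[X] < 1? NO.
Since E[X] ≥ 1, the first-moment bound is inconclusive at n = 29; it does NOT by itself certify R_3(5) > 29.

E[X] = 13195/2187 ≈ 6.0333791; E[X] ≥ 1; first-moment method inconclusive here.


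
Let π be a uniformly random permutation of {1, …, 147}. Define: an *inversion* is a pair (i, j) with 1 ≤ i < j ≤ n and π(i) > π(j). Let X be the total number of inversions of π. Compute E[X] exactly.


Write X = Σ X_I over the C(147, 2) = 10731 pairs i < j, with X_I the indicator of one inversion.
There are 10731 indicators.
For each fixed pair i < j, the values π(i) and π(j) are two distinct elements of {1, …, 147} in uniformly random order; by symmetry P[π(i) > π(j)] = 1/2.
By linearity: E[X] = 10731 · (1/2) = C(147, 2) · (1/2) = 10731/2 = 10731/2 ≈ 5365.500000.

E[X] = 10731/2 = 5365.500000.


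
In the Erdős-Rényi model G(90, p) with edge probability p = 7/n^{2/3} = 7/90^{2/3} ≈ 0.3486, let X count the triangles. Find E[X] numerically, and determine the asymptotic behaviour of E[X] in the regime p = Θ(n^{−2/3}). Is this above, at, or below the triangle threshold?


Number of potential triangles: C(90, 3) = 117480.
Each occurs with probability p³ ≈ (0.3486)³ ≈ 4.234568e-02.
By linearity: E[X] = C(90, 3)·p³ ≈ 117480 · 4.234568e-02 ≈ 4974.7704.
Since α = 2/3 < 1, p = c/n^{2/3} ≫ 1/n is above the triangle threshold p ~ 1/n. Asymptotically E[X] ~ (c³/6)·n^{3(1−α)} = (7³/6)·n^{1} → ∞; triangles are abundant w.h.p.

E[X] ≈ 4974.7704; in regime p = Θ(1/n^{2/3}) E[X] diverges (above the triangle threshold p ~ 1/n).


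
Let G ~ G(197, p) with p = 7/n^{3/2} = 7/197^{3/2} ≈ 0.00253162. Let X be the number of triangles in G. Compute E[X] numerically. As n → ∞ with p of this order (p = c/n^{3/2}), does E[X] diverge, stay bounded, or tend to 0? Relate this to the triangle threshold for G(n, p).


Number of potential triangles: C(197, 3) = 1254890.
Each occurs with probability p³ ≈ (0.00253162)³ ≈ 1.62254258e-08.
By linearity: E[X] = C(197, 3)·p³ ≈ 1254890 · 1.62254258e-08 ≈ 0.020361.
Since α = 3/2 > 1, p = c/n^{3/2} = o(1/n) is below the triangle threshold p ~ 1/n. Asymptotically E[X] ~ (c³/6)·n^{3(1−α)} = (7³/6)·n^{-1.5} → 0, so by Markov's inequality G has no triangles w.h.p.

E[X] ≈ 0.020361; in regime p = Θ(1/n^{3/2}) E[X] tends to 0 (below the triangle threshold p ~ 1/n).


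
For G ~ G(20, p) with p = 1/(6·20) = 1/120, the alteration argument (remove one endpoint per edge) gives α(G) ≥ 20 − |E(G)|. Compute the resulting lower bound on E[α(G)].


E[|E(G)|] = C(20, 2)·p = 190 · (1/120) = 19/12.
E[α(G)] ≥ n − E[|E(G)|] = 20 − 19/12 = 221/12.
Numerically: ≈ 18.41667.
(This is only a lower bound; the true E[α(G)] may be larger.)

E[α(G)] ≥ 221/12 ≈ 18.41667.


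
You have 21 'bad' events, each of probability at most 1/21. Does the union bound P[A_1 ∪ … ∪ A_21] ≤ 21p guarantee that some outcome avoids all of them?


Union bound: P[∪_{i=1}^{21} A_i] ≤ Σ_i P[A_i] ≤ 21·p = 21·(1/21) = 1.
Numerically: 1 ≈ 1.00000.
Is 1 < 1? NO.
Since the bound 1 is ≥ 1, the union bound is uninformative here; it does NOT by itself certify existence.

21·p = 1 ≈ 1.00000; existence NOT certified by the union bound.


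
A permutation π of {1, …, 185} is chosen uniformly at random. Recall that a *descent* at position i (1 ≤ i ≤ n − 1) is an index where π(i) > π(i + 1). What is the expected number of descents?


Write X = Σ X_I over i = 1, …, 184, with X_I the indicator of one descent.
There are 184 indicators.
For each fixed i, the pair (π(i), π(i+1)) is a uniformly random ordered pair of distinct values from {1, …, 185}; by symmetry P[π(i) > π(i+1)] = 1/2.
By linearity: E[X] = 184 · (1/2) = (185 − 1) · (1/2) = 92 ≈ 92.000000.

E[X] = 92 = 92.000000.


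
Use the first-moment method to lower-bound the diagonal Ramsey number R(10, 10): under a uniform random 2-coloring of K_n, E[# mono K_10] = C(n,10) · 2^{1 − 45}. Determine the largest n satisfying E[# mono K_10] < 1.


We need C(n, 10) · 2^{1 − 45} < 1, i.e. C(n, 10) < 2^{45 − 1} = 17592186044416.
Check values of n near the boundary:
  n = 95: C(95, 10) = 10104934117421; 10104934117421 < 17592186044416? YES
  n = 96: C(96, 10) = 11279926456656; 11279926456656 < 17592186044416? YES
  n = 97: C(97, 10) = 12576469727536; 12576469727536 < 17592186044416? YES
  n = 98: C(98, 10) = 14005614014756; 14005614014756 < 17592186044416? YES
  n = 99: C(99, 10) = 15579278510796; 15579278510796 < 17592186044416? YES
  n = 100: C(100, 10) = 17310309456440; 17310309456440 < 17592186044416? YES
  n = 101: C(101, 10) = 19212541264840; 19212541264840 < 17592186044416? NO
  n = 102: C(102, 10) = 21300860967540; 21300860967540 < 17592186044416? NO
  n = 103: C(103, 10) = 23591276125340; 23591276125340 < 17592186044416? NO
The largest n with C(n, 10) < 17592186044416 is n = 100 (where E[X] = 2163788682055/2199023255552 ≈ 0.9839772). Hence R(10, 10) > 100, i.e. R(10, 10) ≥ 101.

Largest n = 100; hence R(10, 10) > 100.


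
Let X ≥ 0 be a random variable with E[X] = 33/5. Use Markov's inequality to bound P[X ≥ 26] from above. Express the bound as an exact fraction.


μ = E[X] = 33/5, a = 26.
Markov: P[X ≥ 26] ≤ μ/a = (33/5)/26 = 33/130.
Numerically: ≈ 0.254.
(Since a = 26 > μ = 6.600, the bound 33/130 is < 1 and informative.)

P[X ≥ 26] ≤ 33/130 ≈ 0.254.


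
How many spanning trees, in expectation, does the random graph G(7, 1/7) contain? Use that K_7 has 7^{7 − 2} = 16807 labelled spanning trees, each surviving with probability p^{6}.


K_7 has 7^{7 − 2} = 16807 labelled spanning trees.
For each such spanning tree H, let X_H = 1 if all 6 edges of H are present in G. Then P[X_H = 1] = p^{6} = (1/7)^{6} = 1/117649.
By linearity of expectation: E[X] = Σ_H E[X_H] = 16807 · p^{6} = 16807 · 1/117649 = 1/7.
Numerically: E[X] ≈ 0.142857.

E[X] = 16807 · (1/7)^{6} = 1/7 ≈ 0.142857.


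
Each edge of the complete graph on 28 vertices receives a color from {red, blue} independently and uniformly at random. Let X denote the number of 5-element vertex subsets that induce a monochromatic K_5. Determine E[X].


Let X = Σ_S X_S over the C(28, 5) = 98280 subsets S of size 5, where X_S = 1 if the K_5 on S is monochromatic.
For a fixed S, the K_5 on S has C(5, 2) = 10 edges. P[all 10 edges red] = (1/2)^10, and likewise for blue, so P[monochromatic] = 2·(1/2)^10 = 2^{1 − 10} = 1/512.
By linearity: E[X] = C(28, 5) · 2^{1 − 10} = 98280 · 1/512 = 12285/64.
Numerically: E[X] ≈ 191.953.

E[X] = C(28,5)·2^(1−C(5,2)) = 12285/64 ≈ 191.953.


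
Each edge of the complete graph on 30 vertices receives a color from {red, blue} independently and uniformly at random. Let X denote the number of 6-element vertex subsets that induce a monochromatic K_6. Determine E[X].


Let X = Σ_S X_S over the C(30, 6) = 593775 subsets S of size 6, where X_S = 1 if the K_6 on S is monochromatic.
For a fixed S, the K_6 on S has C(6, 2) = 15 edges. P[all 15 edges red] = (1/2)^15, and likewise for blue, so P[monochromatic] = 2·(1/2)^15 = 2^{1 − 15} = 1/16384.
Summing: E[X] = C(30, 6) · 2^{1 − 15} = 593775 · 1/16384 = 593775/16384.
Numerically: E[X] ≈ 36.24115.

E[X] = C(30,6)·2^(1−C(6,2)) = 593775/16384 ≈ 36.24115.


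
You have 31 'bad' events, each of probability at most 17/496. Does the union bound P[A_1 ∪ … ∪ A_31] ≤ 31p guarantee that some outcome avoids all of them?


Union bound: P[∪_{i=1}^{31} A_i] ≤ Σ_i P[A_i] ≤ 31·p = 31·(17/496) = 17/16.
Numerically: 17/16 ≈ 1.0625000.
Is 17/16 < 1? NO.
Since the bound 17/16 is ≥ 1, the union bound is uninformative here; it does NOT by itself certify existence.

31·p = 17/16 ≈ 1.0625000; existence NOT certified by the union bound.


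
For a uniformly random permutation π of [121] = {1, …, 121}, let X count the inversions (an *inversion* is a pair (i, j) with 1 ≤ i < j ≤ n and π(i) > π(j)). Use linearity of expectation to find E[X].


Write X = Σ X_I over the C(121, 2) = 7260 pairs i < j, with X_I the indicator of one inversion.
There are 7260 indicators.
For each fixed pair i < j, the values π(i) and π(j) are two distinct elements of {1, …, 121} in uniformly random order; by symmetry P[π(i) > π(j)] = 1/2.
By linearity: E[X] = 7260 · (1/2) = C(121, 2) · (1/2) = 7260/2 = 3630 ≈ 3630.0000.

E[X] = 3630 = 3630.0000.


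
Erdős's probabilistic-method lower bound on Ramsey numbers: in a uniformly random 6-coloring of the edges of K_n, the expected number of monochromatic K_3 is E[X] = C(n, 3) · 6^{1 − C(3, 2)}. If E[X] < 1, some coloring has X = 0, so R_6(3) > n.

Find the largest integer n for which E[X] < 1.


We need C(n, 3) · 6^{1 − 3} < 1, i.e. C(n, 3) < 6^{3 − 1} = 36.
Check values of n near the boundary:
  n = 6: C(6, 3) = 20; 20 < 36? YES
  n = 7: C(7, 3) = 35; 35 < 36? YES
  n = 8: C(8, 3) = 56; 56 < 36? NO
  n = 9: C(9, 3) = 84; 84 < 36? NO
  n = 10: C(10, 3) = 120; 120 < 36? NO
The largest n with C(n, 3) < 36 is n = 7 (where E[X] = 35/36 ≈ 0.9722222). Hence R_6(3) > 7, i.e. R_6(3) ≥ 8.

Largest n = 7; hence R_6(3) > 7.


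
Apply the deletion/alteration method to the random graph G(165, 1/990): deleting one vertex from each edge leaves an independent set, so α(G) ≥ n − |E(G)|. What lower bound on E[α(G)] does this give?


E[|E(G)|] = C(165, 2)·p = 13530 · (1/990) = 41/3.
E[α(G)] ≥ n − E[|E(G)|] = 165 − 41/3 = 454/3.
Numerically: ≈ 151.33333.
(This is only a lower bound; the true E[α(G)] may be larger.)

E[α(G)] ≥ 454/3 ≈ 151.33333.


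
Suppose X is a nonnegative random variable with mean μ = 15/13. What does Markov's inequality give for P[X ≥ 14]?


μ = E[X] = 15/13, a = 14.
Markov: P[X ≥ 14] ≤ μ/a = (15/13)/14 = 15/182.
Numerically: ≈ 0.082418.
(Since a = 14 > μ = 1.153846, the bound 15/182 is < 1 and informative.)

P[X ≥ 14] ≤ 15/182 ≈ 0.082418.


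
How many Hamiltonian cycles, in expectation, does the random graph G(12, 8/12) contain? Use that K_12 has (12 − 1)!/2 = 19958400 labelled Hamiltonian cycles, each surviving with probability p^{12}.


K_12 has (12 − 1)!/2 = 19958400 labelled Hamiltonian cycles.
For each such Hamiltonian cycle H, let X_H = 1 if all 12 edges of H are present in G. Then P[X_H = 1] = p^{12} = (2/3)^{12} = 4096/531441.
By linearity of expectation: E[X] = Σ_H E[X_H] = 19958400 · p^{12} = 19958400 · 4096/531441 = 1009254400/6561.
Numerically: E[X] ≈ 1.538e+05.

E[X] = 19958400 · (2/3)^{12} = 1009254400/6561 ≈ 1.538e+05.


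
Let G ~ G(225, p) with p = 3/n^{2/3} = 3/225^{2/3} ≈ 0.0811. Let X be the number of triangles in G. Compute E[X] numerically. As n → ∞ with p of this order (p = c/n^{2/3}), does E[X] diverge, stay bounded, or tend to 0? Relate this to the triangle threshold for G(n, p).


Number of potential triangles: C(225, 3) = 1873200.
Each occurs with probability p³ ≈ (0.0811)³ ≈ 5.33333e-04.
By linearity: E[X] = C(225, 3)·p³ ≈ 1873200 · 5.33333e-04 ≈ 999.040.
Since α = 2/3 < 1, p = c/n^{2/3} ≫ 1/n is above the triangle threshold p ~ 1/n. Asymptotically E[X] ~ (c³/6)·n^{3(1−α)} = (3³/6)·n^{1} → ∞; triangles are abundant w.h.p.

E[X] ≈ 999.040; in regime p = Θ(1/n^{2/3}) E[X] diverges (above the triangle threshold p ~ 1/n).


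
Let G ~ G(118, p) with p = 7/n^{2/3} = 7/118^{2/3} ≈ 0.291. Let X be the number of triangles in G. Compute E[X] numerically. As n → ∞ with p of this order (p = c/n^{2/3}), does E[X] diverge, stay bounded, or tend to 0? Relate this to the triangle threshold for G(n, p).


Number of potential triangles: C(118, 3) = 266916.
Each occurs with probability p³ ≈ (0.291)³ ≈ 2.46337e-02.
By linearity: E[X] = C(118, 3)·p³ ≈ 266916 · 2.46337e-02 ≈ 6575.136.
Since α = 2/3 < 1, p = c/n^{2/3} ≫ 1/n is above the triangle threshold p ~ 1/n. Asymptotically E[X] ~ (c³/6)·n^{3(1−α)} = (7³/6)·n^{1} → ∞; triangles are abundant w.h.p.

E[X] ≈ 6575.136; in regime p = Θ(1/n^{2/3}) E[X] diverges (above the triangle threshold p ~ 1/n).


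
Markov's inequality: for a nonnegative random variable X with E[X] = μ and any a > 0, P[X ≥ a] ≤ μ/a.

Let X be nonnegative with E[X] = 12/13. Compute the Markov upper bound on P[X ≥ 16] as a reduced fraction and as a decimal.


μ = E[X] = 12/13, a = 16.
Markov: P[X ≥ 16] ≤ μ/a = (12/13)/16 = 3/52.
Numerically: ≈ 0.058.
(Since a = 16 > μ = 0.923, the bound 3/52 is < 1 and informative.)

P[X ≥ 16] ≤ 3/52 ≈ 0.058.


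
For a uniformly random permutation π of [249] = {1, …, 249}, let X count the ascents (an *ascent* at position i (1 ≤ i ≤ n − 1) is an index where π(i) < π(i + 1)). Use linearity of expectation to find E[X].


Write X = Σ X_I over i = 1, …, 248, with X_I the indicator of one ascent.
There are 248 indicators.
For each fixed i, the pair (π(i), π(i+1)) is a uniformly random ordered pair of distinct values from {1, …, 249}; by symmetry P[π(i) < π(i+1)] = 1/2.
By linearity: E[X] = 248 · (1/2) = (249 − 1) · (1/2) = 124 ≈ 124.0000.

E[X] = 124 = 124.0000.


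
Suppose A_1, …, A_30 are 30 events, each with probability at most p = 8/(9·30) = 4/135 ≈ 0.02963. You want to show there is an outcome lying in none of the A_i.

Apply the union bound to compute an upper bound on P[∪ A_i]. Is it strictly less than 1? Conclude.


Union bound: P[∪_{i=1}^{30} A_i] ≤ Σ_i P[A_i] ≤ 30·p = 30·(4/135) = 8/9.
Numerically: 8/9 ≈ 0.88889.
Is 8/9 < 1? YES.
Since P[∪ A_i] ≤ 8/9 < 1, the complement has P[∩ A_i^c] ≥ 1 − 8/9 = 1/9 > 0, so some outcome avoids every A_i.

30·p = 8/9 ≈ 0.88889; existence CERTIFIED by the union bound.


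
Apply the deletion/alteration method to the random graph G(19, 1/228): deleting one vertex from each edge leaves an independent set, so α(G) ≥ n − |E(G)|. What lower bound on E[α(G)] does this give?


E[|E(G)|] = C(19, 2)·p = 171 · (1/228) = 3/4.
E[α(G)] ≥ n − E[|E(G)|] = 19 − 3/4 = 73/4.
Numerically: ≈ 18.250000.
(This is only a lower bound; the true E[α(G)] may be larger.)

E[α(G)] ≥ 73/4 ≈ 18.250000.


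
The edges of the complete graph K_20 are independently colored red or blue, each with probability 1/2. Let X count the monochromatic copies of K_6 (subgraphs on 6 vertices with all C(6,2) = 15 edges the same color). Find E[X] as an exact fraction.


Let X = Σ_S X_S over the C(20, 6) = 38760 subsets S of size 6, where X_S = 1 if the K_6 on S is monochromatic.
For a fixed S, the K_6 on S has C(6, 2) = 15 edges. P[all 15 edges red] = (1/2)^15, and likewise for blue, so P[monochromatic] = 2·(1/2)^15 = 2^{1 − 15} = 1/16384.
Summing: E[X] = C(20, 6) · 2^{1 − 15} = 38760 · 1/16384 = 4845/2048.
Numerically: E[X] ≈ 2.36572.

E[X] = C(20,6)·2^(1−C(6,2)) = 4845/2048 ≈ 2.36572.


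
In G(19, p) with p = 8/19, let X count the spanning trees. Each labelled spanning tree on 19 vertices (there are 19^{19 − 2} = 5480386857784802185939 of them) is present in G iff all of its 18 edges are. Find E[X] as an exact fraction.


K_19 has 19^{19 − 2} = 5480386857784802185939 labelled spanning trees.
For each such spanning tree H, let X_H = 1 if all 18 edges of H are present in G. Then P[X_H = 1] = p^{18} = (8/19)^{18} = 18014398509481984/104127350297911241532841.
Summing the indicators: E[X] = Σ_H E[X_H] = 5480386857784802185939 · p^{18} = 5480386857784802185939 · 18014398509481984/104127350297911241532841 = 18014398509481984/19.
Numerically: E[X] ≈ 9.4813e+14.

E[X] = 5480386857784802185939 · (8/19)^{18} = 18014398509481984/19 ≈ 9.4813e+14.


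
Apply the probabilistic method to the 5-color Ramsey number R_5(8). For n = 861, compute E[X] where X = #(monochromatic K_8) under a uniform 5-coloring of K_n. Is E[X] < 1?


E[X] = C(861, 8) · 5^{1 − 28} = 7250034996615275865 · 5^{−27} = 7250034996615275865/7450580596923828125.
As a reduced fraction: E[X] = 1450006999323055173/1490116119384765625 ≈ 0.9731.
Is E[X] < 1? YES.
Since E[X] < 1, there exists a 5-coloring of K_{861} with no monochromatic K_8; hence R_5(8) > 861.

E[X] = 1450006999323055173/1490116119384765625 ≈ 0.9731; E[X] < 1, so R_5(8) > 861.


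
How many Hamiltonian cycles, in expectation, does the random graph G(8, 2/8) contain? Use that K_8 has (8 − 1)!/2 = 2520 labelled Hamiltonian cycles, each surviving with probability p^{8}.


K_8 has (8 − 1)!/2 = 2520 labelled Hamiltonian cycles.
For each such Hamiltonian cycle H, let X_H = 1 if all 8 edges of H are present in G. Then P[X_H = 1] = p^{8} = (1/4)^{8} = 1/65536.
By linearity: E[X] = Σ_H E[X_H] = 2520 · p^{8} = 2520 · 1/65536 = 315/8192.
Numerically: E[X] ≈ 0.038452.

E[X] = 2520 · (1/4)^{8} = 315/8192 ≈ 0.038452.


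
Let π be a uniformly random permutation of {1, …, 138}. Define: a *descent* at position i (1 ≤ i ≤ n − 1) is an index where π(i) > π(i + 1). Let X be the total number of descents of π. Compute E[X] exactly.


Write X = Σ X_I over i = 1, …, 137, with X_I the indicator of one descent.
There are 137 indicators.
For each fixed i, the pair (π(i), π(i+1)) is a uniformly random ordered pair of distinct values from {1, …, 138}; by symmetry P[π(i) > π(i+1)] = 1/2.
By linearity: E[X] = 137 · (1/2) = (138 − 1) · (1/2) = 137/2 ≈ 68.500000.

E[X] = 137/2 = 68.500000.


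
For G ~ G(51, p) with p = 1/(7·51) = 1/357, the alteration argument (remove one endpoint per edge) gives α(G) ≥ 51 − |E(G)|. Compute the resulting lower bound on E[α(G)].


E[|E(G)|] = C(51, 2)·p = 1275 · (1/357) = 25/7.
E[α(G)] ≥ n − E[|E(G)|] = 51 − 25/7 = 332/7.
Numerically: ≈ 47.429.
(This is only a lower bound; the true E[α(G)] may be larger.)

E[α(G)] ≥ 332/7 ≈ 47.429.


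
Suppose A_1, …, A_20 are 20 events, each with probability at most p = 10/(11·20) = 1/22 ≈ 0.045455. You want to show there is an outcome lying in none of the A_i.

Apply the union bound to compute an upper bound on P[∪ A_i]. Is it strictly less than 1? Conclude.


Union bound: P[∪_{i=1}^{20} A_i] ≤ Σ_i P[A_i] ≤ 20·p = 20·(1/22) = 10/11.
Numerically: 10/11 ≈ 0.909091.
Is 10/11 < 1? YES.
Since P[∪ A_i] ≤ 10/11 < 1, the complement has P[∩ A_i^c] ≥ 1 − 10/11 = 1/11 > 0, so some outcome avoids every A_i.

20·p = 10/11 ≈ 0.909091; existence CERTIFIED by the union bound.


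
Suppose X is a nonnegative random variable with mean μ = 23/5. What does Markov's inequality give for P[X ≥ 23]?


μ = E[X] = 23/5, a = 23.
Markov: P[X ≥ 23] ≤ μ/a = (23/5)/23 = 1/5.
Numerically: ≈ 0.2000.
(Since a = 23 > μ = 4.6000, the bound 1/5 is < 1 and informative.)

P[X ≥ 23] ≤ 1/5 ≈ 0.2000.


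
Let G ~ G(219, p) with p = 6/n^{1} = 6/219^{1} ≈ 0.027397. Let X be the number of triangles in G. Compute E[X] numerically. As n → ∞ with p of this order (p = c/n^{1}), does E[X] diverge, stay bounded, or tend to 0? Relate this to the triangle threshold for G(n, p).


Number of potential triangles: C(219, 3) = 1726669.
Each occurs with probability p³ ≈ (0.027397)³ ≈ 2.0564654e-05.
By linearity: E[X] = C(219, 3)·p³ ≈ 1726669 · 2.0564654e-05 ≈ 35.50835.
Here α = 1, so p = 6/n is exactly at the triangle threshold p ~ 1/n. Asymptotically E[X] → c³/6 = 6³/6 = 36 ≈ 36.00000, a bounded constant. In this regime the triangle count is asymptotically Poisson(c³/6).

E[X] ≈ 35.50835; in regime p = Θ(1/n^{1}) E[X] stays bounded (at the triangle threshold p ~ 1/n).


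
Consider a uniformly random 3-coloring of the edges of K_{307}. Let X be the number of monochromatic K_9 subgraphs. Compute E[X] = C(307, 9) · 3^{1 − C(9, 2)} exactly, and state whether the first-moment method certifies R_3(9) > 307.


E[X] = C(307, 9) · 3^{1 − 36} = 59303278327292350 · 3^{−35} = 59303278327292350/50031545098999707.
As a reduced fraction: E[X] = 59303278327292350/50031545098999707 ≈ 1.1853177.
Is E[X] < 1? NO.
Since E[X] ≥ 1, the first-moment bound is inconclusive at n = 307; it does NOT by itself certify R_3(9) > 307.

E[X] = 59303278327292350/50031545098999707 ≈ 1.1853177; E[X] ≥ 1; first-moment method inconclusive here.


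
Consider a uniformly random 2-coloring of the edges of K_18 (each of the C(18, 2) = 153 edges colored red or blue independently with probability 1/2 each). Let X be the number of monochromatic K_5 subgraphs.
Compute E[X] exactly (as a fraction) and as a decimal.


Let X = Σ_S X_S over the C(18, 5) = 8568 subsets S of size 5, where X_S = 1 if the K_5 on S is monochromatic.
For a fixed S, the K_5 on S has C(5, 2) = 10 edges. P[all 10 edges red] = (1/2)^10, and likewise for blue, so P[monochromatic] = 2·(1/2)^10 = 2^{1 − 10} = 1/512.
Summing: E[X] = C(18, 5) · 2^{1 − 10} = 8568 · 1/512 = 1071/64.
Numerically: E[X] ≈ 16.73438.

E[X] = C(18,5)·2^(1−C(5,2)) = 1071/64 ≈ 16.73438.


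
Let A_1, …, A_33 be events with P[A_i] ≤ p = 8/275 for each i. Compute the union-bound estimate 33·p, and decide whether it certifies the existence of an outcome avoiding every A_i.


Union bound: P[∪_{i=1}^{33} A_i] ≤ Σ_i P[A_i] ≤ 33·p = 33·(8/275) = 24/25.
Numerically: 24/25 ≈ 0.960000.
Is 24/25 < 1? YES.
Since P[∪ A_i] ≤ 24/25 < 1, the complement has P[∩ A_i^c] ≥ 1 − 24/25 = 1/25 > 0, so some outcome avoids every A_i.

33·p = 24/25 ≈ 0.960000; existence CERTIFIED by the union bound.
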